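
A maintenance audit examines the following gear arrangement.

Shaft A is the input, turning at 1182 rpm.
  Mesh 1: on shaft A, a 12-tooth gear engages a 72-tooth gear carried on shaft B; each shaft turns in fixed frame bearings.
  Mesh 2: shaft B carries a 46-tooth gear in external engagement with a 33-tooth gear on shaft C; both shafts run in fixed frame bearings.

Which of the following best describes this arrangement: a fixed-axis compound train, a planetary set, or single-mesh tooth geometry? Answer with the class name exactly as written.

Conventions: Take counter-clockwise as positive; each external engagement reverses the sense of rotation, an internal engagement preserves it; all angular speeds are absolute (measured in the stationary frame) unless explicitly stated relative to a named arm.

topology: fixed-axis compound train — 2 meshes, A→C
classification: fixed-axis compound train

fixed-axis compound train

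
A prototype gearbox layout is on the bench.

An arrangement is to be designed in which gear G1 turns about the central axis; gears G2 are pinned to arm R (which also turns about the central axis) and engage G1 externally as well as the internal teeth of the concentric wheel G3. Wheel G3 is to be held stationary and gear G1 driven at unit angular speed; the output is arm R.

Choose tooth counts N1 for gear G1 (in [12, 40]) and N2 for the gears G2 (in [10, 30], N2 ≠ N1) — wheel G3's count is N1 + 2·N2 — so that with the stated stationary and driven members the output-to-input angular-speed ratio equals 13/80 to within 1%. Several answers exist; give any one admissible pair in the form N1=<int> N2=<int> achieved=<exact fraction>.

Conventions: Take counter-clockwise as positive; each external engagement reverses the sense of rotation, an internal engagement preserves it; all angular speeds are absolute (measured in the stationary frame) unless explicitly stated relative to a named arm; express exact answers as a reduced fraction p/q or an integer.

N1=13 N2=27 achieved=13/80

topology: planetary set — design target 13/80, arm = carrier (Willis)
Willis with ω_ring = 0: ω_arm/ω_sun = N1/(N1+N3); set equal to 13/80  ⇒  N3/N1 = 1/(13/80) − 1 = 67/13
N3 = N1 + 2·N2  ⇒  N2/N1 = (N3/N1 − 1)/2 = (67/13 − 1)/2 = 27/13
smallest multiple with N1 ≥ 12 and N2 ≥ 10: k = 1  ⇒  N1 = 1·13 = 13, N2 = 1·27 = 27 (N1 ≤ 40, N2 ≤ 30, N2 ≠ N1 ✓), N3 = 13 + 2·27 = 67
check: N1/(N1+N3) with N1 = 13, N3 = 67 gives 13/80; |achieved − target| = 0 ≤ 13/8000 ✓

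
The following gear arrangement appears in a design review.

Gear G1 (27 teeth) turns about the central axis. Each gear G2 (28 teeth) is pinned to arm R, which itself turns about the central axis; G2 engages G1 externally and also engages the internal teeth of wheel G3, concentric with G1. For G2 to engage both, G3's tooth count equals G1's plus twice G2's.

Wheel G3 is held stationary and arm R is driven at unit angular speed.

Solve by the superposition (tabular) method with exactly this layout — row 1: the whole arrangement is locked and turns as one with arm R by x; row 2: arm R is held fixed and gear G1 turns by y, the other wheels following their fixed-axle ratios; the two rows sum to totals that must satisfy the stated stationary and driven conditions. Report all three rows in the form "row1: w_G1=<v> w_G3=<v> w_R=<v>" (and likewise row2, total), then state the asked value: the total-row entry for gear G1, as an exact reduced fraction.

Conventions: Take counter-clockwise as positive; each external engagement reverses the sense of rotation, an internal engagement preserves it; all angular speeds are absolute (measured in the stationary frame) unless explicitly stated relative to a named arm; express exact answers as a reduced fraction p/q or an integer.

class = planetary set [G3 = 27+2·28 = 83; Willis about the carrier]
row 1 — lock + rotate with arm: ω_sun = ω_ring = ω_arm = x
row 2 (arm held, sun turns y): ω_ring = −(27/83)·y, ω_arm = 0
boundary: total ω_ring = x − (27/83)·y = 0 and total ω_arm = x = 1  ⇒  y = 83/27, x = 1
row 2 ring = −(27/83)·83/27 = -1
totals (row 1 + row 2): sun 1 + 83/27 = 110/27, ring 1 + (-1) = 0, arm 1 + 0 = 1
asked cell (total, sun) = 110/27

row1: w_G1=1 w_G3=1 w_R=1
row2: w_G1=83/27 w_G3=-1 w_R=0
total: w_G1=110/27 w_G3=0 w_R=1
asked value: 110/27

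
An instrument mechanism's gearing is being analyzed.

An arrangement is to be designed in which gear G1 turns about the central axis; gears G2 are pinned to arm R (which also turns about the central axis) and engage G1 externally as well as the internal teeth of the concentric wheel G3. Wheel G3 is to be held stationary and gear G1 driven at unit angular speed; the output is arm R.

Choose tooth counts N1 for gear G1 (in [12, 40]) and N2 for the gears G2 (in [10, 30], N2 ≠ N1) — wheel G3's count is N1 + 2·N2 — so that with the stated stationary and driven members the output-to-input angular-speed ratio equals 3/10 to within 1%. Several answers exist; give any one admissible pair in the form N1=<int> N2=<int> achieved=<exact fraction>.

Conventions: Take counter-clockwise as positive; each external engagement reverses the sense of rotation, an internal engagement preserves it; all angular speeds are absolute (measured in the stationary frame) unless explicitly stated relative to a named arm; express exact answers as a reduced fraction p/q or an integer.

N1=15 N2=10 achieved=3/10

planetary set to be sized for 3/10 (Willis relation)
Willis with ω_ring = 0: ω_arm/ω_sun = N1/(N1+N3); set equal to 3/10  ⇒  N3/N1 = 1/(3/10) − 1 = 7/3
N3 = N1 + 2·N2  ⇒  N2/N1 = (N3/N1 − 1)/2 = (7/3 − 1)/2 = 2/3
smallest multiple with N1 ≥ 12 and N2 ≥ 10: k = 5  ⇒  N1 = 5·3 = 15, N2 = 5·2 = 10 (N1 ≤ 40, N2 ≤ 30, N2 ≠ N1 ✓), N3 = 15 + 2·10 = 35
check: N1/(N1+N3) with N1 = 15, N3 = 35 gives 3/10; |achieved − target| = 0 ≤ 3/1000 ✓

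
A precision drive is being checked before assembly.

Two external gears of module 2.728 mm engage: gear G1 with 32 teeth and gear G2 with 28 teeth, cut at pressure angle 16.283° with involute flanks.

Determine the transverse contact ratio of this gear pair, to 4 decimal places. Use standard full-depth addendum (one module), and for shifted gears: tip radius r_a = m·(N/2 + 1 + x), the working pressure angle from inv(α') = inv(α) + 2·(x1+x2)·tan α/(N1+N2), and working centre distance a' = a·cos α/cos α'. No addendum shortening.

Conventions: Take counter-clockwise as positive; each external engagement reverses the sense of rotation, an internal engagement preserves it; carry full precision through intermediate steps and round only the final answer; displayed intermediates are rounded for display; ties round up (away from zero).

class = single-mesh tooth geometry [involute pair 32T × 28T, m = 2.728]
base radii: r_b1 = 41.897214, r_b2 = 36.660063
tip radii: r_a1 = 46.376000, r_a2 = 40.920000
no profile shift: α' = α, a' = a
action lengths: √(r_a1²−r_b1²) = 19.883581, √(r_a2²−r_b2²) = 18.179280
base pitch p_b = π·m·cos α = 8.226499
CR = (19.883581 + 18.179280 − 81.840000·sin 16.28300°)/8.226499 = 1.837526
contact ratio ≈ 1.8375

1.8375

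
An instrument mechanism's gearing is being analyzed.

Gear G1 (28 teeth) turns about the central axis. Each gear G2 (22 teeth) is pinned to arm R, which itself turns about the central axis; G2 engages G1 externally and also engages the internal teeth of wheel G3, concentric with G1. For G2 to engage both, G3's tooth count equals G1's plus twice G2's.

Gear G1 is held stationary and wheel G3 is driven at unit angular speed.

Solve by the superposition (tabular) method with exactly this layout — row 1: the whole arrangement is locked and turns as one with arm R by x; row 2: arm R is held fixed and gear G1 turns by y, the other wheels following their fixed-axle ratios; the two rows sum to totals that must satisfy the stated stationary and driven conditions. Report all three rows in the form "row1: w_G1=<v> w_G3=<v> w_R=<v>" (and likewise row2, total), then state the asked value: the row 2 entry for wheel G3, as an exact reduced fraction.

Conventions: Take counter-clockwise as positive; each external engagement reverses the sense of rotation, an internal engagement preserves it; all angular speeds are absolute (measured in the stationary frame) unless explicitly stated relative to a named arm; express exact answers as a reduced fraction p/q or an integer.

recognized (axles ride arm R): planetary set, 28/22/72 teeth
row 1 (train locked, turned with arm): all members turn x
superposition row 2 [arm held]: sun y, ring −(28/72)·y, arm 0
boundary: total ω_sun = x + y = 0 and total ω_ring = x − (28/72)·y = 1  ⇒  y = -18/25, x = 18/25
row 2 ring = −(28/72)·(-18/25) = 7/25
totals (row 1 + row 2): sun 18/25 + (-18/25) = 0, ring 18/25 + 7/25 = 1, arm 18/25 + 0 = 18/25
asked cell (row2, ring) = 7/25

row1: w_G1=18/25 w_G3=18/25 w_R=18/25
row2: w_G1=-18/25 w_G3=7/25 w_R=0
total: w_G1=0 w_G3=1 w_R=18/25
asked value: 7/25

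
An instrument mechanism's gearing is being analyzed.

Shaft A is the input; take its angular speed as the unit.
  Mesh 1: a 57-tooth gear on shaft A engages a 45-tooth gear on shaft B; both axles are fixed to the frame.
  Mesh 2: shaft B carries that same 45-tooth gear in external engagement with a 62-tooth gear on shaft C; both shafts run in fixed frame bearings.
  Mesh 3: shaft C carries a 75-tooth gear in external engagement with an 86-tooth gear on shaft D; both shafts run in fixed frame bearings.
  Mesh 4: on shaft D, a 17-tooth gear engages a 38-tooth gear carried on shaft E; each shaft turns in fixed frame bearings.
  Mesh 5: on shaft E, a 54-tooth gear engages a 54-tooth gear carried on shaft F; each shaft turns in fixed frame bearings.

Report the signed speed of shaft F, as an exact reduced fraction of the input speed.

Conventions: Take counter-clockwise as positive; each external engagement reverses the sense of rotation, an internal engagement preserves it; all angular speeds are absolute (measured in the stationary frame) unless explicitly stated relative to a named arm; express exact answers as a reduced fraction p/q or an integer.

5-mesh fixed-axis compound train (all bearings frame-fixed)
mesh 1 [57T→45T]: |ω|/ω_in = 1×57/45 = 19/15, sense flips to −
mesh 2 [45T→62T]: |ω|/ω_in = (19/15)×45/62 = 57/62, sense flips to +
mesh 3 [75T→86T]: |ω|/ω_in = (57/62)×75/86 = 4275/5332, sense flips to −
mesh 4 [17T→38T]: |ω|/ω_in = (4275/5332)×17/38 = 3825/10664, sense flips to +
mesh 5 [54T→54T]: |ω|/ω_in = (3825/10664)×54/54 = 3825/10664, sense flips to −
signed output speed (× input speed) = -3825/10664

-3825/10664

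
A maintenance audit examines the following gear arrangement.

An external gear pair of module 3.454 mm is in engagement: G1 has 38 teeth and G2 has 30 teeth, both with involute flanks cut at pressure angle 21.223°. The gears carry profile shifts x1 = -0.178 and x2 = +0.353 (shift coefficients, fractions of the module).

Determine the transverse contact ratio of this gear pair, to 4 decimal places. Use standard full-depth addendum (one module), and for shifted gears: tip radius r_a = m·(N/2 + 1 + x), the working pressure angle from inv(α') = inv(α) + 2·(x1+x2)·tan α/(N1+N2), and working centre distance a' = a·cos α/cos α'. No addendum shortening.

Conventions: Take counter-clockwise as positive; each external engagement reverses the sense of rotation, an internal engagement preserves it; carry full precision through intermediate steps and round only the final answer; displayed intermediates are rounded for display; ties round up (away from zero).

1.5722

class = single-mesh tooth geometry [involute pair 38T × 30T, m = 3.454]
base radii: r_b1 = 61.175150, r_b2 = 48.296171
tip radii: r_a1 = 68.465188, r_a2 = 56.483262
inv(α') = inv(21.223°) + 2·(-0.178+0.353)·tan α/(38+30) = 0.01992389  ⇒  α' = 21.95430°
a' = a·cos α / cos α' = 117.4360·cos 21.223°/cos 21.95430° = 118.030626
action lengths: √(r_a1²−r_b1²) = 30.742202, √(r_a2²−r_b2²) = 29.288884
base pitch p_b = π·m·cos α = 10.115126
CR = (30.742202 + 29.288884 − 118.030626·sin 21.95430°)/10.115126 = 1.572233
contact ratio ≈ 1.5722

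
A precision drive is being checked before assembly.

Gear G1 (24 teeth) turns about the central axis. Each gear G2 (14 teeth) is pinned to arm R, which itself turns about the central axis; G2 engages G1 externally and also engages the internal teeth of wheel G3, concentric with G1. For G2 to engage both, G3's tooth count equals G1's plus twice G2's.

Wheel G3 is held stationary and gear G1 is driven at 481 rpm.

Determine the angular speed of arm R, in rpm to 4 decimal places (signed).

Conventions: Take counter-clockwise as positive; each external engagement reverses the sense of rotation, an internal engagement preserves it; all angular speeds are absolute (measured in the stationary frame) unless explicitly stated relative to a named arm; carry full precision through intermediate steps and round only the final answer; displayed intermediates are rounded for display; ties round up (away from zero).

+151.8947 rpm

class = planetary set [G3 = 24+2·14 = 52; Willis about the carrier]
normalise by the input: solve with ω_sun = 1, then scale by 481 rpm
ring teeth: 24 + 2·14 = 52
24(ω_sun−ω_arm) = −52(ω_ring−ω_arm),  ω_ring = 0, ω_sun = 1
24(1−ω_arm) = −52(0−ω_arm)  ⇒  76·ω_arm = 24  ⇒  ω_arm = 6/19
scale: ω_arm = 6/19 × 481 rpm = +151.8947 rpm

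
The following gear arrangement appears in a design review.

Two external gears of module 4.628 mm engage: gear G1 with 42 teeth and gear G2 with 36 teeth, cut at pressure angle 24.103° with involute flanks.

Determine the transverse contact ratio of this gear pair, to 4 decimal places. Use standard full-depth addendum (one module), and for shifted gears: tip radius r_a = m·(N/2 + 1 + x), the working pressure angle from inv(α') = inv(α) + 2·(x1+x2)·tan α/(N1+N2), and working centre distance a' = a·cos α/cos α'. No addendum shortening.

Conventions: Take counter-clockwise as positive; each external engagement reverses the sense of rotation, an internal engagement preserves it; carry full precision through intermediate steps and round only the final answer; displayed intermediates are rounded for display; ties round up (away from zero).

1.5379

recognized (one external pair, fixed centres): single-mesh tooth geometry, m = 4.628, N1 = 42, N2 = 36
base radii: r_b1 = 88.714450, r_b2 = 76.040957
tip radii: r_a1 = 101.816000, r_a2 = 87.932000
no profile shift: α' = α, a' = a
action lengths: √(r_a1²−r_b1²) = 49.962428, √(r_a2²−r_b2²) = 44.156647
base pitch p_b = π·m·cos α = 13.271651
CR = (49.962428 + 44.156647 − 180.492000·sin 24.10300°)/13.271651 = 1.537869
contact ratio ≈ 1.5379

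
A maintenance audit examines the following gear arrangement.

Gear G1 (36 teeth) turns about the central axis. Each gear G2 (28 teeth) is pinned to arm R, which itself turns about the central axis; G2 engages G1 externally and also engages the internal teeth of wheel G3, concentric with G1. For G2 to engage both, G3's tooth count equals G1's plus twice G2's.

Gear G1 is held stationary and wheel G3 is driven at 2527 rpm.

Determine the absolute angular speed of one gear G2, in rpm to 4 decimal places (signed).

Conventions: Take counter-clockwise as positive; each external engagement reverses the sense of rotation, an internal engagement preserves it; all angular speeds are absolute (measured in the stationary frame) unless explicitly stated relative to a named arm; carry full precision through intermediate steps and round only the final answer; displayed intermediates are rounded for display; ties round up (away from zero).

class = planetary set [G3 = 36+2·28 = 92; Willis about the carrier]
normalise by the input: solve with ω_ring = 1, then scale by 2527 rpm
ring teeth: 36 + 2·28 = 92
36(ω_sun−ω_arm) = −92(ω_ring−ω_arm),  ω_sun = 0, ω_ring = 1
36(0−ω_arm) = −92(1−ω_arm)  ⇒  128·ω_arm = 92  ⇒  ω_arm = 23/32
sun–planet mesh: 36·(0−23/32) = −28·(ω_p−ω_arm)  ⇒  ω_p−ω_arm = 207/224
ω_p = 23/32 + 207/224 = 23/14
scale: ω_p = 23/14 × 2527 rpm = +4151.5000 rpm

+4151.5000 rpm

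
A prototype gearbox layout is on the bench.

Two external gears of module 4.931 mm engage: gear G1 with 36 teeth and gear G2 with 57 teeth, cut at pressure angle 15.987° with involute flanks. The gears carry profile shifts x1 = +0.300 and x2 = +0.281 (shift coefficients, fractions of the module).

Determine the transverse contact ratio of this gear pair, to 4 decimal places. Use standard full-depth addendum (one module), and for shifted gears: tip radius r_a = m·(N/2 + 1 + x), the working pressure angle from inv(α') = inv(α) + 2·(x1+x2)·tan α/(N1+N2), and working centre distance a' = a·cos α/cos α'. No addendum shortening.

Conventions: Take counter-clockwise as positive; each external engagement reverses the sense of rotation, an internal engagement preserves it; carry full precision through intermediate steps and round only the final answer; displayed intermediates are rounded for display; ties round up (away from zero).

class = single-mesh tooth geometry [involute pair 36T × 57T, m = 4.931]
base radii: r_b1 = 85.325214, r_b2 = 135.098256
tip radii: r_a1 = 95.168300, r_a2 = 146.850111
inv(α') = inv(15.987°) + 2·(+0.300+0.281)·tan α/(36+57) = 0.01105377  ⇒  α' = 18.15772°
a' = a·cos α / cos α' = 229.2915·cos 15.987°/cos 18.15772° = 231.975311
action lengths: √(r_a1²−r_b1²) = 42.149889, √(r_a2²−r_b2²) = 57.562282
base pitch p_b = π·m·cos α = 14.892059
CR = (42.149889 + 57.562282 − 231.975311·sin 18.15772°)/14.892059 = 1.841305
contact ratio ≈ 1.8413

1.8413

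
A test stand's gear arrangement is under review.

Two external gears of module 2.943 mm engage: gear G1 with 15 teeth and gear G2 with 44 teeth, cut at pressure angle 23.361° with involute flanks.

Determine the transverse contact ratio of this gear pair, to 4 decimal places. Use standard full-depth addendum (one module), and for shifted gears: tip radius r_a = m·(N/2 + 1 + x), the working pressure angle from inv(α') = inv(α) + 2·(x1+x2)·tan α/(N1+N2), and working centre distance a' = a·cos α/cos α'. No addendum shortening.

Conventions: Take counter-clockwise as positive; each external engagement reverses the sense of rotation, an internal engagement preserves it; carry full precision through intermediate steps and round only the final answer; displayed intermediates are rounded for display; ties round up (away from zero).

topology: single-mesh involute geometry — m = 2.943, 15T/44T pair
base radii: r_b1 = 20.263101, r_b2 = 59.438430
tip radii: r_a1 = 25.015500, r_a2 = 67.689000
no profile shift: α' = α, a' = a
action lengths: √(r_a1²−r_b1²) = 14.669082, √(r_a2²−r_b2²) = 32.386321
base pitch p_b = π·m·cos α = 8.487788
CR = (14.669082 + 32.386321 − 86.818500·sin 23.36100°)/8.487788 = 1.488004
contact ratio ≈ 1.4880

1.4880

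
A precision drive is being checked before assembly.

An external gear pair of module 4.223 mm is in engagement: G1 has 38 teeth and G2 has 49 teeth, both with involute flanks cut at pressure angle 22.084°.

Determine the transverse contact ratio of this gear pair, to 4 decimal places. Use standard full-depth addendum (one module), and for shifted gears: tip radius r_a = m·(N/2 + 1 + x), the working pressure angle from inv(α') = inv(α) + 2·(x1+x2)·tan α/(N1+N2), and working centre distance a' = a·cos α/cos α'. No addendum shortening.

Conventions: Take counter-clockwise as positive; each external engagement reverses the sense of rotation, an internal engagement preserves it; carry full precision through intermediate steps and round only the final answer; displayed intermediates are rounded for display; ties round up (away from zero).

topology: single-mesh involute geometry — m = 4.223, 38T/49T pair
base radii: r_b1 = 74.350305, r_b2 = 95.872761
tip radii: r_a1 = 84.460000, r_a2 = 107.686500
no profile shift: α' = α, a' = a
action lengths: √(r_a1²−r_b1²) = 40.068988, √(r_a2²−r_b2²) = 49.038719
base pitch p_b = π·m·cos α = 12.293598
CR = (40.068988 + 49.038719 − 183.700500·sin 22.08400°)/12.293598 = 1.630333
contact ratio ≈ 1.6303

1.6303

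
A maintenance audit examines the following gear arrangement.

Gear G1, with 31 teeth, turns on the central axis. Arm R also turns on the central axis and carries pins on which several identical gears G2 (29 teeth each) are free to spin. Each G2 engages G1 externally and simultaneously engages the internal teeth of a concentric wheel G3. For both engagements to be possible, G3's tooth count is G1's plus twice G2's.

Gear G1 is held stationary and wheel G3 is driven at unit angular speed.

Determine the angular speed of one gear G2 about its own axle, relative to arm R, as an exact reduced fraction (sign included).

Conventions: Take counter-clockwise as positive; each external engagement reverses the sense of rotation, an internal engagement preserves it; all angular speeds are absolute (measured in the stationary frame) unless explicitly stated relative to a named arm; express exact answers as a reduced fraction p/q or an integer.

recognized (axles ride arm R): planetary set, 31/29/89 teeth
ring teeth: 31 + 2·29 = 89
31(ω_sun−ω_arm) = −89(ω_ring−ω_arm),  ω_sun = 0, ω_ring = 1
31(0−ω_arm) = −89(1−ω_arm)  ⇒  120·ω_arm = 89  ⇒  ω_arm = 89/120
sun–planet mesh: 31·(0−89/120) = −29·(ω_p−ω_arm)  ⇒  ω_p−ω_arm = 2759/3480
exact speed ratio = 2759/3480

2759/3480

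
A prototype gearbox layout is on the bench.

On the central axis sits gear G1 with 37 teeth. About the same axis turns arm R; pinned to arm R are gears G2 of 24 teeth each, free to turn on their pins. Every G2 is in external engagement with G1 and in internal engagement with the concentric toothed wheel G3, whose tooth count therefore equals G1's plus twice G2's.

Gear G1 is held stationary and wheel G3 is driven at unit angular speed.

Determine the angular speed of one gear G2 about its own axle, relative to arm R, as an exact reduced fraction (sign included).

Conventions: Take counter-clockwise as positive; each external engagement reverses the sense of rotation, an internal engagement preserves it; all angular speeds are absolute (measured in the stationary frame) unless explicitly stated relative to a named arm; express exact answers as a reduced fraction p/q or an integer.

3145/2928

topology: planetary set — G1 37T / G2 24T / G3 85T, arm = carrier (Willis)
ring teeth: 37 + 2·24 = 85
37(ω_sun−ω_arm) = −85(ω_ring−ω_arm),  ω_sun = 0, ω_ring = 1
37(0−ω_arm) = −85(1−ω_arm)  ⇒  122·ω_arm = 85  ⇒  ω_arm = 85/122
sun–planet mesh: 37·(0−85/122) = −24·(ω_p−ω_arm)  ⇒  ω_p−ω_arm = 3145/2928
exact speed ratio = 3145/2928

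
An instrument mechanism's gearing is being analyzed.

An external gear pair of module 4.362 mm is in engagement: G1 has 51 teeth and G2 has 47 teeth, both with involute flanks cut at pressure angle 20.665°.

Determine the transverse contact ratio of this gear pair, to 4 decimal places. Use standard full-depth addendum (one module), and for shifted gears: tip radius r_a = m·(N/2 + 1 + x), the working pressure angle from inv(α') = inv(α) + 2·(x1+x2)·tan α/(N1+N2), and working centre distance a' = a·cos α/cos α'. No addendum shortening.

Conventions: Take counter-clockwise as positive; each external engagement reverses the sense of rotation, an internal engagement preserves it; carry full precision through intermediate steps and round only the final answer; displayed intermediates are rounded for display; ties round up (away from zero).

1.7166

topology: single-mesh involute geometry — m = 4.362, 51T/47T pair
base radii: r_b1 = 104.074373, r_b2 = 95.911677
tip radii: r_a1 = 115.593000, r_a2 = 106.869000
no profile shift: α' = α, a' = a
action lengths: √(r_a1²−r_b1²) = 50.301754, √(r_a2²−r_b2²) = 47.137388
base pitch p_b = π·m·cos α = 12.821933
CR = (50.301754 + 47.137388 − 213.738000·sin 20.66500°)/12.821933 = 1.716612
contact ratio ≈ 1.7166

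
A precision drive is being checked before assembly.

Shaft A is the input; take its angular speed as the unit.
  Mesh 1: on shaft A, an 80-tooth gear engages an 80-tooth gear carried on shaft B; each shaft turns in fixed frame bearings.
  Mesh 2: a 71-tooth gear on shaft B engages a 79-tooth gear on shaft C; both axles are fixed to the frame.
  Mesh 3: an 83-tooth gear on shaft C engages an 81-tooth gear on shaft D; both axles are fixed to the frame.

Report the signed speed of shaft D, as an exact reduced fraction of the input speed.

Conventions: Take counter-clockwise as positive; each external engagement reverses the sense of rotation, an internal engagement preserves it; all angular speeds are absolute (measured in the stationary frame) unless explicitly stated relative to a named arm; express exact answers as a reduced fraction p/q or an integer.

3-mesh fixed-axis compound train (all bearings frame-fixed)
mesh 1 [80T→80T]: |ω|/ω_in = 1×80/80 = 1, sense flips to −
mesh 2 [71T→79T]: |ω|/ω_in = 1×71/79 = 71/79, sense flips to +
mesh 3 [83T→81T]: |ω|/ω_in = (71/79)×83/81 = 5893/6399, sense flips to −
signed output speed (× input speed) = -5893/6399

-5893/6399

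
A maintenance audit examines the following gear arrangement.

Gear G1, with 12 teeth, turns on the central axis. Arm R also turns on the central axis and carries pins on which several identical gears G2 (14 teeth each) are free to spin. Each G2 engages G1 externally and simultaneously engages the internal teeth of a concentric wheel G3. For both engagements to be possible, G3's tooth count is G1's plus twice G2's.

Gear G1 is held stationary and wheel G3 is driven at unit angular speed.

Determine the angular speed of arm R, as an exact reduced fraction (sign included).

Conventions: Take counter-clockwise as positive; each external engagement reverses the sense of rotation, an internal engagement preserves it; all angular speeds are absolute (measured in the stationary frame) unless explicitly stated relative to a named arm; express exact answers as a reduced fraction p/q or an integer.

10/13

recognized (axles ride arm R): planetary set, 12/14/40 teeth
ring teeth: 12 + 2·14 = 40
12(ω_sun−ω_arm) = −40(ω_ring−ω_arm),  ω_sun = 0, ω_ring = 1
12(0−ω_arm) = −40(1−ω_arm)  ⇒  52·ω_arm = 40  ⇒  ω_arm = 10/13
exact speed ratio = 10/13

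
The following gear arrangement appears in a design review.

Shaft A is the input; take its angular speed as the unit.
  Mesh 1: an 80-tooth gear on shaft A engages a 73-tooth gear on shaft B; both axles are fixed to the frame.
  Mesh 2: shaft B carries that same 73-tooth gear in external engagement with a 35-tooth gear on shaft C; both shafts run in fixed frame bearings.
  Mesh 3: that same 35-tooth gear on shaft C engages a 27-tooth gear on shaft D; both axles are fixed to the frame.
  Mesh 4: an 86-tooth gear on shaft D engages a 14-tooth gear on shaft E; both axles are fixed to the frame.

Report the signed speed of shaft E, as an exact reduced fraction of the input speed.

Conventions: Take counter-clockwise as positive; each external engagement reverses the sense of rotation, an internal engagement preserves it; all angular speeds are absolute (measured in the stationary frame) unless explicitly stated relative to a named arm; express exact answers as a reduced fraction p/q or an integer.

3440/189

4-mesh fixed-axis compound train (all bearings frame-fixed)
mesh 1 [80T→73T]: |ω|/ω_in = 1×80/73 = 80/73, sense flips to −
mesh 2 [73T→35T]: |ω|/ω_in = (80/73)×73/35 = 16/7, sense flips to +
mesh 3 [35T→27T]: |ω|/ω_in = (16/7)×35/27 = 80/27, sense flips to −
mesh 4 [86T→14T]: |ω|/ω_in = (80/27)×86/14 = 3440/189, sense flips to +
signed output speed (× input speed) = 3440/189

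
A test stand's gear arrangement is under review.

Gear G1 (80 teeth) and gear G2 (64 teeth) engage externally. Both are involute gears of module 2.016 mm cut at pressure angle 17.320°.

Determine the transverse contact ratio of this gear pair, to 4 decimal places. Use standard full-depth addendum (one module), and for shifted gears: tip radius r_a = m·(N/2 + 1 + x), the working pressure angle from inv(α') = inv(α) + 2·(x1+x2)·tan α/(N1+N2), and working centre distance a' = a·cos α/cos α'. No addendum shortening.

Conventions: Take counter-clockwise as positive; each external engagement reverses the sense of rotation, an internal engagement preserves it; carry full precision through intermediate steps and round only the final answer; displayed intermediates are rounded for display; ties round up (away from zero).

1.9913

single-mesh involute tooth geometry (80T engaging 64T at module 2.016)
base radii: r_b1 = 76.983535, r_b2 = 61.586828
tip radii: r_a1 = 82.656000, r_a2 = 66.528000
no profile shift: α' = α, a' = a
action lengths: √(r_a1²−r_b1²) = 30.092351, √(r_a2²−r_b2²) = 25.160234
base pitch p_b = π·m·cos α = 6.046273
CR = (30.092351 + 25.160234 − 145.152000·sin 17.32000°)/6.046273 = 1.991252
contact ratio ≈ 1.9913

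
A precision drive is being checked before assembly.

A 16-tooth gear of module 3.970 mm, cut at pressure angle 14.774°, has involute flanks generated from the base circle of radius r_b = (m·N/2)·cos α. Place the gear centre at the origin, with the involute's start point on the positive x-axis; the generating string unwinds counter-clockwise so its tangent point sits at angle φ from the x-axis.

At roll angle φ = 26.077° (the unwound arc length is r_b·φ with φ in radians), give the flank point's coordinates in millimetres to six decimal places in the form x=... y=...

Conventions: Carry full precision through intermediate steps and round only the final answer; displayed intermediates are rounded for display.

x=33.727839 y=0.945237

topology: single-mesh involute geometry — m = 3.970, N = 16
pitch radius r_p = m·N/2 = 3.970·16/2 = 31.760000
base radius r_b = r_p·cos α = 31.760000·cos 14.774° = 30.709989
roll angle φ = 26.077° = 0.45512951 rad
x = r_b·(cos φ + φ·sin φ) = 33.727839
y = r_b·(sin φ − φ·cos φ) = 0.945237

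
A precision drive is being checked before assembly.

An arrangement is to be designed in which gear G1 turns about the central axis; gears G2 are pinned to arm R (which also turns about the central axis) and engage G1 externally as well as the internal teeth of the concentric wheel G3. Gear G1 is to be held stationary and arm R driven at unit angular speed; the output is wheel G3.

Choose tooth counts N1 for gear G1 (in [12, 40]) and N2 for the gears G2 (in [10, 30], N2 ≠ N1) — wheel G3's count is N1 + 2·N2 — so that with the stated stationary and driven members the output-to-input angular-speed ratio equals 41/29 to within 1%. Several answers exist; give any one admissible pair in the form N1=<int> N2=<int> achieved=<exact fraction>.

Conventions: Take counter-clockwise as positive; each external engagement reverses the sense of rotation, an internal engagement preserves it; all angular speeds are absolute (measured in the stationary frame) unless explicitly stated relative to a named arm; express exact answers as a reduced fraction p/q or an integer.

class = planetary set [ratio 41/29 wanted; Willis about the carrier]
Willis with ω_sun = 0: ω_ring/ω_arm = (N1+N3)/N3; set equal to 41/29  ⇒  N3/N1 = 1/(41/29 − 1) = 29/12
N3 = N1 + 2·N2  ⇒  N2/N1 = (N3/N1 − 1)/2 = (29/12 − 1)/2 = 17/24
smallest multiple with N1 ≥ 12 and N2 ≥ 10: k = 1  ⇒  N1 = 1·24 = 24, N2 = 1·17 = 17 (N1 ≤ 40, N2 ≤ 30, N2 ≠ N1 ✓), N3 = 24 + 2·17 = 58
check: (N1+N3)/N3 with N1 = 24, N3 = 58 gives 41/29; |achieved − target| = 0 ≤ 41/2900 ✓

N1=24 N2=17 achieved=41/29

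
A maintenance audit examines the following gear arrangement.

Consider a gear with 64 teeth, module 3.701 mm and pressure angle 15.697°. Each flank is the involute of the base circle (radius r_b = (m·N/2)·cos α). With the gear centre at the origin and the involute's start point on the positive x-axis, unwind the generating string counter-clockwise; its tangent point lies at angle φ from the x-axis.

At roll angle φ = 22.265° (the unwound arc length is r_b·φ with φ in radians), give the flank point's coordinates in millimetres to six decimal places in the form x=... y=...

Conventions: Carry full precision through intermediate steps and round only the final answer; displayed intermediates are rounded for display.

single-mesh involute tooth geometry (64T wheel at module 3.701)
pitch radius r_p = m·N/2 = 3.701·64/2 = 118.432000
base radius r_b = r_p·cos α = 118.432000·cos 15.697° = 114.015187
roll angle φ = 22.265° = 0.38859756 rad
x = r_b·(cos φ + φ·sin φ) = 122.301517
y = r_b·(sin φ − φ·cos φ) = 2.196692

x=122.301517 y=2.196692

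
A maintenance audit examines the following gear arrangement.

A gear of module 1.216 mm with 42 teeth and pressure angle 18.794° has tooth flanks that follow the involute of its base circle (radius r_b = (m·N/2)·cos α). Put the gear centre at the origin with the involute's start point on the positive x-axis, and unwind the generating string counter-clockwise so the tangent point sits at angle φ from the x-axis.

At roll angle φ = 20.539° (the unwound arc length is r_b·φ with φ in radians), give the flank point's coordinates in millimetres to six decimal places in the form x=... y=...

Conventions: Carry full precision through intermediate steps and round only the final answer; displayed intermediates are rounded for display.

topology: single-mesh involute geometry — m = 1.216, N = 42
pitch radius r_p = m·N/2 = 1.216·42/2 = 25.536000
base radius r_b = r_p·cos α = 25.536000·cos 18.794° = 24.174497
roll angle φ = 20.539° = 0.35847318 rad
x = r_b·(cos φ + φ·sin φ) = 25.678201
y = r_b·(sin φ − φ·cos φ) = 0.366450

x=25.678201 y=0.366450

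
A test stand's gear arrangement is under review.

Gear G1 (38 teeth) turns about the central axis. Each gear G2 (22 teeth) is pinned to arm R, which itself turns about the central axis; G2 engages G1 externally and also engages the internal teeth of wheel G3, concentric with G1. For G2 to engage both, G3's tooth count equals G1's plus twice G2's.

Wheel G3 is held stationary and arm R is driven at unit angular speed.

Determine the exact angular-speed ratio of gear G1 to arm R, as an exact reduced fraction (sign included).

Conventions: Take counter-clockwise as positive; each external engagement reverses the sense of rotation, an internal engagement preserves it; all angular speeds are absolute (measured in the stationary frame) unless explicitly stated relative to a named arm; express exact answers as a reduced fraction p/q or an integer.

recognized (axles ride arm R): planetary set, 38/22/82 teeth
ring teeth: 38 + 2·22 = 82
38(ω_sun−ω_arm) = −82(ω_ring−ω_arm),  ω_ring = 0, ω_arm = 1
ω_sun = 1 − (82/38)(0−1) = 60/19
ω_out/ω_in = 60/19

60/19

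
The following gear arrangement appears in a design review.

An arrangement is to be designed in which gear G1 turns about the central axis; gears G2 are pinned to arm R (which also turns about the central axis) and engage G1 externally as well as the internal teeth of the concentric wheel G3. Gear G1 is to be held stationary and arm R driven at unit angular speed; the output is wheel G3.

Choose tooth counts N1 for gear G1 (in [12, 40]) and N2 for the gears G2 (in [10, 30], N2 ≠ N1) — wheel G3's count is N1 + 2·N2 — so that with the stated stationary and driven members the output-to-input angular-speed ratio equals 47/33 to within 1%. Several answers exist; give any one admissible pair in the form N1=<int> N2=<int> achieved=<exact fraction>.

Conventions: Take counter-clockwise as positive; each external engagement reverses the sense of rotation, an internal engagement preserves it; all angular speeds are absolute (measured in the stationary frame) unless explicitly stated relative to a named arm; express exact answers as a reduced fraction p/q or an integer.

design class (target 47/33): planetary set
Willis with ω_sun = 0: ω_ring/ω_arm = (N1+N3)/N3; set equal to 47/33  ⇒  N3/N1 = 1/(47/33 − 1) = 33/14
N3 = N1 + 2·N2  ⇒  N2/N1 = (N3/N1 − 1)/2 = (33/14 − 1)/2 = 19/28
smallest multiple with N1 ≥ 12 and N2 ≥ 10: k = 1  ⇒  N1 = 1·28 = 28, N2 = 1·19 = 19 (N1 ≤ 40, N2 ≤ 30, N2 ≠ N1 ✓), N3 = 28 + 2·19 = 66
check: (N1+N3)/N3 with N1 = 28, N3 = 66 gives 47/33; |achieved − target| = 0 ≤ 47/3300 ✓

N1=28 N2=19 achieved=47/33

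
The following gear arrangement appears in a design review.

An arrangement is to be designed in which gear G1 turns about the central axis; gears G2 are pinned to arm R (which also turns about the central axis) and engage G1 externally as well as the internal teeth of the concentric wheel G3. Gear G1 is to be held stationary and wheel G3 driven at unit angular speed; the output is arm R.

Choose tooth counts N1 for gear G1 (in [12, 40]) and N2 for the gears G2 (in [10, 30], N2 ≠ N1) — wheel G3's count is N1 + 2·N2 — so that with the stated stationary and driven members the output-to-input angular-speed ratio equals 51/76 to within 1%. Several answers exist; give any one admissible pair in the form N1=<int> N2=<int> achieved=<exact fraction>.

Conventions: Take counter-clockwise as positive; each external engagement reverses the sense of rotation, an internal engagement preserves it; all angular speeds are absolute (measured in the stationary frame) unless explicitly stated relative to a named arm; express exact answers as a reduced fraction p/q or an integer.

class = planetary set [ratio 51/76 wanted; Willis about the carrier]
Willis with ω_sun = 0: ω_arm/ω_ring = N3/(N1+N3); set equal to 51/76  ⇒  N3/N1 = (51/76)/(1 − 51/76) = 51/25
N3 = N1 + 2·N2  ⇒  N2/N1 = (N3/N1 − 1)/2 = (51/25 − 1)/2 = 13/25
smallest multiple with N1 ≥ 12 and N2 ≥ 10: k = 1  ⇒  N1 = 1·25 = 25, N2 = 1·13 = 13 (N1 ≤ 40, N2 ≤ 30, N2 ≠ N1 ✓), N3 = 25 + 2·13 = 51
check: N3/(N1+N3) with N1 = 25, N3 = 51 gives 51/76; |achieved − target| = 0 ≤ 51/7600 ✓

N1=25 N2=13 achieved=51/76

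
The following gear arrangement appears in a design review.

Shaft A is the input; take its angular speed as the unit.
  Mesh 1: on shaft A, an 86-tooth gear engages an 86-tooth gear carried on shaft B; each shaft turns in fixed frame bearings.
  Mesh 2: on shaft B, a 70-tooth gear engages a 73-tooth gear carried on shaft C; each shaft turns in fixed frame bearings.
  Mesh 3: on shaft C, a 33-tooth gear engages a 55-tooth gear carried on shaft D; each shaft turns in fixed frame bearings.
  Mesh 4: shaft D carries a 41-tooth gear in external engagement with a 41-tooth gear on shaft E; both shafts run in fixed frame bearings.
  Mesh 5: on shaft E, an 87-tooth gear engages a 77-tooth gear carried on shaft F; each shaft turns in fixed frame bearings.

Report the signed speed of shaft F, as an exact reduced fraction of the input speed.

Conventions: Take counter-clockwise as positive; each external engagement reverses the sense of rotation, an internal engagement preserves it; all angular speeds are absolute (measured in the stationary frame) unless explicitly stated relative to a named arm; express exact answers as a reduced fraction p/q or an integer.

5-mesh fixed-axis compound train (all bearings frame-fixed)
mesh 1 [86T→86T]: |ω|/ω_in = 1×86/86 = 1, sense flips to −
mesh 2 [70T→73T]: |ω|/ω_in = 1×70/73 = 70/73, sense flips to +
mesh 3 [33T→55T]: |ω|/ω_in = (70/73)×33/55 = 42/73, sense flips to −
mesh 4 [41T→41T]: |ω|/ω_in = (42/73)×41/41 = 42/73, sense flips to +
mesh 5 [87T→77T]: |ω|/ω_in = (42/73)×87/77 = 522/803, sense flips to −
signed output speed (× input speed) = -522/803

-522/803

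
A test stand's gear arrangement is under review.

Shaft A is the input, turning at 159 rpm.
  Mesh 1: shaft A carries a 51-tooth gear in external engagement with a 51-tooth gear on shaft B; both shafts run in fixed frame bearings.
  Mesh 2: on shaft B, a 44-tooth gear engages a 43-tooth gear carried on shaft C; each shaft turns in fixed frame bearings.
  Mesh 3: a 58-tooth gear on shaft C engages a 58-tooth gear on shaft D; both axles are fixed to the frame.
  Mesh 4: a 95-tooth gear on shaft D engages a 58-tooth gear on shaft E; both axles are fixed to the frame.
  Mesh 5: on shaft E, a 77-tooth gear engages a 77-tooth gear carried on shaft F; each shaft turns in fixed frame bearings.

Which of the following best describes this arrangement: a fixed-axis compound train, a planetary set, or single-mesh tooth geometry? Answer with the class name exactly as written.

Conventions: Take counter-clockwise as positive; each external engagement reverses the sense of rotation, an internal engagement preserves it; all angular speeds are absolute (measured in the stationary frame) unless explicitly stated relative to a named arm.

fixed-axis compound train

5-mesh fixed-axis compound train (all bearings frame-fixed)
classification: fixed-axis compound train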